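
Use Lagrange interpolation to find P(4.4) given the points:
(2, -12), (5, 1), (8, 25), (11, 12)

Lagrange interpolation formula:
P(x) = Σ yᵢ × Lᵢ(x)
where Lᵢ(x) = Π_{j≠i} (x - xⱼ)/(xᵢ - xⱼ)

L_0(4.4) = (4.4 - 5)/(2 - 5) × (4.4 - 8)/(2 - 8) × (4.4 - 11)/(2 - 11) = 0.088000
L_1(4.4) = (4.4 - 2)/(5 - 2) × (4.4 - 8)/(5 - 8) × (4.4 - 11)/(5 - 11) = 1.056000
L_2(4.4) = (4.4 - 2)/(8 - 2) × (4.4 - 5)/(8 - 5) × (4.4 - 11)/(8 - 11) = -0.176000
L_3(4.4) = (4.4 - 2)/(11 - 2) × (4.4 - 5)/(11 - 5) × (4.4 - 8)/(11 - 8) = 0.032000

P(4.4) = (-12)×L_0(4.4) + 1×L_1(4.4) + 25×L_2(4.4) + 12×L_3(4.4)
P(4.4) = -4.016000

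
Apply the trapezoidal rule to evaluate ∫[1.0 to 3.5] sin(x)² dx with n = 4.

f(x) = sin(x)²
a = 1.0, b = 3.5, n = 4
h = (b - a)/n = 0.625000

Trapezoidal rule: (h/2)[f(x₀) + 2f(x₁) + 2f(x₂) + ... + f(xₙ)]

x_0 = 1.0000, f(x_0) = 0.708073, coefficient = 1
x_1 = 1.6250, f(x_1) = 0.997065, coefficient = 2
x_2 = 2.2500, f(x_2) = 0.605398, coefficient = 2
x_3 = 2.8750, f(x_3) = 0.069404, coefficient = 2
x_4 = 3.5000, f(x_4) = 0.123049, coefficient = 1

I ≈ (0.625000/2) × 4.174855 = 1.304642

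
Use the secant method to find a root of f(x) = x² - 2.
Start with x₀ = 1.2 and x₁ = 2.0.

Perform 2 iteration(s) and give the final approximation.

f(x) = x² - 2
x₀ = 1.2, x₁ = 2.0

Secant formula: x_{n+1} = x_n - f(x_n)(x_n - x_{n-1})/(f(x_n) - f(x_{n-1}))

Iteration 1:
  f(1.200000) = -0.560000
  f(2.000000) = 2.000000
  x_2 = 2.000000 - 2.000000×(2.000000 - 1.200000)/(2.000000 - (-0.560000))
       = 1.375000
Iteration 2:
  f(2.000000) = 2.000000
  f(1.375000) = -0.109375
  x_3 = 1.375000 - (-0.109375)×(1.375000 - 2.000000)/(-0.109375 - 2.000000)
       = 1.407407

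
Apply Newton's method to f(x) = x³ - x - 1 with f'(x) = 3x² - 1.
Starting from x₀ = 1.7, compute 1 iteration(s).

f(x) = x³ - x - 1
f'(x) = 3x² - 1
x₀ = 1.7

Newton-Raphson formula: x_{n+1} = x_n - f(x_n)/f'(x_n)

Iteration 1:
  f(1.700000) = 2.213000
  f'(1.700000) = 7.670000
  x_1 = 1.700000 - 2.213000/7.670000 = 1.411473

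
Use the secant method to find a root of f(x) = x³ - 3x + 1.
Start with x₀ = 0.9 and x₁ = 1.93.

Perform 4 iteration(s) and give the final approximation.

f(x) = x³ - 3x + 1
x₀ = 0.9, x₁ = 1.93

Secant formula: x_{n+1} = x_n - f(x_n)(x_n - x_{n-1})/(f(x_n) - f(x_{n-1}))

Iteration 1:
  f(0.900000) = -0.971000
  f(1.930000) = 2.399057
  x_2 = 1.930000 - 2.399057×(1.930000 - 0.900000)/(2.399057 - (-0.971000))
       = 1.196769
Iteration 2:
  f(1.930000) = 2.399057
  f(1.196769) = -0.876227
  x_3 = 1.196769 - (-0.876227)×(1.196769 - 1.930000)/(-0.876227 - 2.399057)
       = 1.392928
Iteration 3:
  f(1.196769) = -0.876227
  f(1.392928) = -0.476156
  x_4 = 1.392928 - (-0.476156)×(1.392928 - 1.196769)/(-0.476156 - (-0.876227))
       = 1.626393
Iteration 4:
  f(1.392928) = -0.476156
  f(1.626393) = 0.422883
  x_5 = 1.626393 - 0.422883×(1.626393 - 1.392928)/(0.422883 - (-0.476156))
       = 1.516578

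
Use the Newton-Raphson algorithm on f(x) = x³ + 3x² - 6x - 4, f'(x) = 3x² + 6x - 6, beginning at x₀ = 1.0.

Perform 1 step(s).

f(x) = x³ + 3x² - 6x - 4
f'(x) = 3x² + 6x - 6
x₀ = 1.0

Newton-Raphson formula: x_{n+1} = x_n - f(x_n)/f'(x_n)

Iteration 1:
  f(1.000000) = -6.000000
  f'(1.000000) = 3.000000
  x_1 = 1.000000 - (-6.000000)/3.000000 = 3.000000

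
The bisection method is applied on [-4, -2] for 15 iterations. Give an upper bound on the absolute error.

Bisection error bound: |error| ≤ (b-a)/2^n
|error| ≤ (-2 - (-4))/2^15 = 2/2^15
|error| ≤ 0.0000610352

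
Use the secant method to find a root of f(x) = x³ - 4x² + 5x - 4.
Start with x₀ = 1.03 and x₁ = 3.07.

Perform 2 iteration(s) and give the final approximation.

f(x) = x³ - 4x² + 5x - 4
x₀ = 1.03, x₁ = 3.07

Secant formula: x_{n+1} = x_n - f(x_n)(x_n - x_{n-1})/(f(x_n) - f(x_{n-1}))

Iteration 1:
  f(1.030000) = -2.000873
  f(3.070000) = 2.584843
  x_2 = 3.070000 - 2.584843×(3.070000 - 1.030000)/(2.584843 - (-2.000873))
       = 1.920108
Iteration 2:
  f(3.070000) = 2.584843
  f(1.920108) = -2.067637
  x_3 = 1.920108 - (-2.067637)×(1.920108 - 3.070000)/(-2.067637 - 2.584843)
       = 2.431138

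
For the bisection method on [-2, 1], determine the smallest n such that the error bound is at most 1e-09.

We need (b-a)/2^n ≤ 1e-09
(1 - (-2))/2^n ≤ 1e-09
3/2^n ≤ 1e-09
2^n ≥ 3000000000
n ≥ log₂(3000000000) = 31.48
n ≥ 32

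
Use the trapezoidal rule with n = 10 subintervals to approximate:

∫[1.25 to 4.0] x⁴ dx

f(x) = x⁴
a = 1.25, b = 4.0, n = 10
h = (b - a)/n = 0.275000

Trapezoidal rule: (h/2)[f(x₀) + 2f(x₁) + 2f(x₂) + ... + f(xₙ)]

x_0 = 1.2500, f(x_0) = 2.441406, coefficient = 1
x_1 = 1.5250, f(x_1) = 5.408532, coefficient = 2
x_2 = 1.8000, f(x_2) = 10.497600, coefficient = 2
x_3 = 2.0750, f(x_3) = 18.538407, coefficient = 2
x_4 = 2.3500, f(x_4) = 30.498006, coefficient = 2
x_5 = 2.6250, f(x_5) = 47.480713, coefficient = 2
x_6 = 2.9000, f(x_6) = 70.728100, coefficient = 2
x_7 = 3.1750, f(x_7) = 101.619000, coefficient = 2
x_8 = 3.4500, f(x_8) = 141.669506, coefficient = 2
x_9 = 3.7250, f(x_9) = 192.532969, coefficient = 2
x_10 = 4.0000, f(x_10) = 256.000000, coefficient = 1

I ≈ (0.275000/2) × 1496.387073 = 205.753222
Exact value: 204.189648
Error: 1.563574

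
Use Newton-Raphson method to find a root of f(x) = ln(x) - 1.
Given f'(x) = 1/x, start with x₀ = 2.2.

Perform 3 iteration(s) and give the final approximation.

f(x) = ln(x) - 1
f'(x) = 1/x
x₀ = 2.2

Newton-Raphson formula: x_{n+1} = x_n - f(x_n)/f'(x_n)

Iteration 1:
  f(2.200000) = -0.211543
  f'(2.200000) = 0.454545
  x_1 = 2.200000 - (-0.211543)/0.454545 = 2.665394
Iteration 2:
  f(2.665394) = -0.019648
  f'(2.665394) = 0.375179
  x_2 = 2.665394 - (-0.019648)/0.375179 = 2.717764
Iteration 3:
  f(2.717764) = -0.000191
  f'(2.717764) = 0.367950
  x_3 = 2.717764 - (-0.000191)/0.367950 = 2.718282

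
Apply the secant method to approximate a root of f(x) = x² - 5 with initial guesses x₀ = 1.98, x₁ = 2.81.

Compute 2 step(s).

f(x) = x² - 5
x₀ = 1.98, x₁ = 2.81

Secant formula: x_{n+1} = x_n - f(x_n)(x_n - x_{n-1})/(f(x_n) - f(x_{n-1}))

Iteration 1:
  f(1.980000) = -1.079600
  f(2.810000) = 2.896100
  x_2 = 2.810000 - 2.896100×(2.810000 - 1.980000)/(2.896100 - (-1.079600))
       = 2.205386
Iteration 2:
  f(2.810000) = 2.896100
  f(2.205386) = -0.136272
  x_3 = 2.205386 - (-0.136272)×(2.205386 - 2.810000)/(-0.136272 - 2.896100)
       = 2.232557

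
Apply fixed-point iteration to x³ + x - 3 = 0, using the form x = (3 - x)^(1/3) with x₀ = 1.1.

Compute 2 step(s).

Equation: x³ + x - 3 = 0
Fixed-point form: x = (3 - x)^(1/3)
x₀ = 1.1

x_1 = g(1.100000) = 1.238562
x_2 = g(1.238562) = 1.207691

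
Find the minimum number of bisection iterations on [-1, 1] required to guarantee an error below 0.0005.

We need (b-a)/2^n ≤ 0.0005
(1 - (-1))/2^n ≤ 0.0005
2/2^n ≤ 0.0005
2^n ≥ 4000
n ≥ log₂(4000) = 11.97
n ≥ 12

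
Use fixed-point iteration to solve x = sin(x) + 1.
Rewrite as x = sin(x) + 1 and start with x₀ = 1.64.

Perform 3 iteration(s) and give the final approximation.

Equation: x = sin(x) + 1
Fixed-point form: x = sin(x) + 1
x₀ = 1.64

x_1 = g(1.640000) = 1.997606
x_2 = g(1.997606) = 1.910291
x_3 = g(1.910291) = 1.942923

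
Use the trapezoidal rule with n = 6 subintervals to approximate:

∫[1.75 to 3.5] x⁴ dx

f(x) = x⁴
a = 1.75, b = 3.5, n = 6
h = (b - a)/n = 0.291667

Trapezoidal rule: (h/2)[f(x₀) + 2f(x₁) + 2f(x₂) + ... + f(xₙ)]

x_0 = 1.7500, f(x_0) = 9.378906, coefficient = 1
x_1 = 2.0417, f(x_1) = 17.375582, coefficient = 2
x_2 = 2.3333, f(x_2) = 29.641975, coefficient = 2
x_3 = 2.6250, f(x_3) = 47.480713, coefficient = 2
x_4 = 2.9167, f(x_4) = 72.368104, coefficient = 2
x_5 = 3.2083, f(x_5) = 105.954141, coefficient = 2
x_6 = 3.5000, f(x_6) = 150.062500, coefficient = 1

I ≈ (0.291667/2) × 705.082435 = 102.824522
Exact value: 101.761133
Error: 1.063389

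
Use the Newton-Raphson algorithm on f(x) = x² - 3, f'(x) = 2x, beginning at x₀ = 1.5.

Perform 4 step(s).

f(x) = x² - 3
f'(x) = 2x
x₀ = 1.5

Newton-Raphson formula: x_{n+1} = x_n - f(x_n)/f'(x_n)

Iteration 1:
  f(1.500000) = -0.750000
  f'(1.500000) = 3.000000
  x_1 = 1.500000 - (-0.750000)/3.000000 = 1.750000
Iteration 2:
  f(1.750000) = 0.062500
  f'(1.750000) = 3.500000
  x_2 = 1.750000 - 0.062500/3.500000 = 1.732143
Iteration 3:
  f(1.732143) = 0.000319
  f'(1.732143) = 3.464286
  x_3 = 1.732143 - 0.000319/3.464286 = 1.732051
Iteration 4:
  f(1.732051) = 0.000000
  f'(1.732051) = 3.464102
  x_4 = 1.732051 - 0.000000/3.464102 = 1.732051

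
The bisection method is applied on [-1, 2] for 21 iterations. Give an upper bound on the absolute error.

Bisection error bound: |error| ≤ (b-a)/2^n
|error| ≤ (2 - (-1))/2^21 = 3/2^21
|error| ≤ 0.0000014305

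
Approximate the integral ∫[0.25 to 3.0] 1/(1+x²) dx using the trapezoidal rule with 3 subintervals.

f(x) = 1/(1+x²)
a = 0.25, b = 3.0, n = 3
h = (b - a)/n = 0.916667

Trapezoidal rule: (h/2)[f(x₀) + 2f(x₁) + 2f(x₂) + ... + f(xₙ)]

x_0 = 0.2500, f(x_0) = 0.941176, coefficient = 1
x_1 = 1.1667, f(x_1) = 0.423529, coefficient = 2
x_2 = 2.0833, f(x_2) = 0.187256, coefficient = 2
x_3 = 3.0000, f(x_3) = 0.100000, coefficient = 1

I ≈ (0.916667/2) × 2.262748 = 1.037093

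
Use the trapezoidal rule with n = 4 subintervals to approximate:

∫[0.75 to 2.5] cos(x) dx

f(x) = cos(x)
a = 0.75, b = 2.5, n = 4
h = (b - a)/n = 0.437500

Trapezoidal rule: (h/2)[f(x₀) + 2f(x₁) + 2f(x₂) + ... + f(xₙ)]

x_0 = 0.7500, f(x_0) = 0.731689, coefficient = 1
x_1 = 1.1875, f(x_1) = 0.373980, coefficient = 2
x_2 = 1.6250, f(x_2) = -0.054177, coefficient = 2
x_3 = 2.0625, f(x_3) = -0.472128, coefficient = 2
x_4 = 2.5000, f(x_4) = -0.801144, coefficient = 1

I ≈ (0.437500/2) × -0.374107 = -0.081836
Exact value: -0.083167
Error: 0.001331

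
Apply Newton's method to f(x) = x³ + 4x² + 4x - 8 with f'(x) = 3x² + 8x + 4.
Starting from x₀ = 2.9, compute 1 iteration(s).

f(x) = x³ + 4x² + 4x - 8
f'(x) = 3x² + 8x + 4
x₀ = 2.9

Newton-Raphson formula: x_{n+1} = x_n - f(x_n)/f'(x_n)

Iteration 1:
  f(2.900000) = 61.629000
  f'(2.900000) = 52.430000
  x_1 = 2.900000 - 61.629000/52.430000 = 1.724547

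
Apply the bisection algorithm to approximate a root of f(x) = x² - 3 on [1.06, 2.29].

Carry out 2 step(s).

f(x) = x² - 3
Initial interval: [1.06, 2.29]

Iteration 1:
  c_1 = (1.060000 + 2.290000)/2 = 1.675000
  f(c_1) = f(1.675000) = -0.194375
  f(a) × f(c) ≥ 0, new interval: [1.675000, 2.290000]
Iteration 2:
  c_2 = (1.675000 + 2.290000)/2 = 1.982500
  f(c_2) = f(1.982500) = 0.930306
  f(a) × f(c) < 0, new interval: [1.675000, 1.982500]

After 2 iteration(s), the approximation is c_2 = 1.982500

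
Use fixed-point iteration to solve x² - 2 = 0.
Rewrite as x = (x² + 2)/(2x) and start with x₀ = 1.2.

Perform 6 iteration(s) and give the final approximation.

Equation: x² - 2 = 0
Fixed-point form: x = (x² + 2)/(2x)
x₀ = 1.2

x_1 = g(1.200000) = 1.433333
x_2 = g(1.433333) = 1.414341
x_3 = g(1.414341) = 1.414214
x_4 = g(1.414214) = 1.414214
x_5 = g(1.414214) = 1.414214
x_6 = g(1.414214) = 1.414214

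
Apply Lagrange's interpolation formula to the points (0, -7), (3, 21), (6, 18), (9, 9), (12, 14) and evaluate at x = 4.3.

Lagrange interpolation formula:
P(x) = Σ yᵢ × Lᵢ(x)
where Lᵢ(x) = Π_{j≠i} (x - xⱼ)/(xᵢ - xⱼ)

L_0(4.3) = (4.3 - 3)/(0 - 3) × (4.3 - 6)/(0 - 6) × (4.3 - 9)/(0 - 9) × (4.3 - 12)/(0 - 12) = -0.041142
L_1(4.3) = (4.3 - 0)/(3 - 0) × (4.3 - 6)/(3 - 6) × (4.3 - 9)/(3 - 9) × (4.3 - 12)/(3 - 12) = 0.544339
L_2(4.3) = (4.3 - 0)/(6 - 0) × (4.3 - 3)/(6 - 3) × (4.3 - 9)/(6 - 9) × (4.3 - 12)/(6 - 12) = 0.624389
L_3(4.3) = (4.3 - 0)/(9 - 0) × (4.3 - 3)/(9 - 3) × (4.3 - 6)/(9 - 6) × (4.3 - 12)/(9 - 12) = -0.150562
L_4(4.3) = (4.3 - 0)/(12 - 0) × (4.3 - 3)/(12 - 3) × (4.3 - 6)/(12 - 6) × (4.3 - 9)/(12 - 9) = 0.022975

P(4.3) = (-7)×L_0(4.3) + 21×L_1(4.3) + 18×L_2(4.3) + 9×L_3(4.3) + 14×L_4(4.3)
P(4.3) = 21.924722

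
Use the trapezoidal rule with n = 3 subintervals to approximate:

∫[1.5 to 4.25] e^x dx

f(x) = e^x
a = 1.5, b = 4.25, n = 3
h = (b - a)/n = 0.916667

Trapezoidal rule: (h/2)[f(x₀) + 2f(x₁) + 2f(x₂) + ... + f(xₙ)]

x_0 = 1.5000, f(x_0) = 4.481689, coefficient = 1
x_1 = 2.4167, f(x_1) = 11.208436, coefficient = 2
x_2 = 3.3333, f(x_2) = 28.031625, coefficient = 2
x_3 = 4.2500, f(x_3) = 70.105412, coefficient = 1

I ≈ (0.916667/2) × 153.067222 = 70.155810
Exact value: 65.623723
Error: 4.532087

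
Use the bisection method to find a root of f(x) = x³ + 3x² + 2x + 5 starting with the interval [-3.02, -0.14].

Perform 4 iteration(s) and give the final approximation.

f(x) = x³ + 3x² + 2x + 5
Initial interval: [-3.02, -0.14]

Iteration 1:
  c_1 = (-3.020000 + (-0.140000))/2 = -1.580000
  f(c_1) = f(-1.580000) = 5.384888
  f(a) × f(c) < 0, new interval: [-3.020000, -1.580000]
Iteration 2:
  c_2 = (-3.020000 + (-1.580000))/2 = -2.300000
  f(c_2) = f(-2.300000) = 4.103000
  f(a) × f(c) < 0, new interval: [-3.020000, -2.300000]
Iteration 3:
  c_3 = (-3.020000 + (-2.300000))/2 = -2.660000
  f(c_3) = f(-2.660000) = 2.085704
  f(a) × f(c) < 0, new interval: [-3.020000, -2.660000]
Iteration 4:
  c_4 = (-3.020000 + (-2.660000))/2 = -2.840000
  f(c_4) = f(-2.840000) = 0.610496
  f(a) × f(c) < 0, new interval: [-3.020000, -2.840000]

After 4 iteration(s), the approximation is c_4 = -2.840000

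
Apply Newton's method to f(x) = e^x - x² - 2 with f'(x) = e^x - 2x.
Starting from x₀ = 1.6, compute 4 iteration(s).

f(x) = e^x - x² - 2
f'(x) = e^x - 2x
x₀ = 1.6

Newton-Raphson formula: x_{n+1} = x_n - f(x_n)/f'(x_n)

Iteration 1:
  f(1.600000) = 0.393032
  f'(1.600000) = 1.753032
  x_1 = 1.600000 - 0.393032/1.753032 = 1.375799
Iteration 2:
  f(1.375799) = 0.065415
  f'(1.375799) = 1.206639
  x_2 = 1.375799 - 0.065415/1.206639 = 1.321586
Iteration 3:
  f(1.321586) = 0.002774
  f'(1.321586) = 1.106192
  x_3 = 1.321586 - 0.002774/1.106192 = 1.319079
Iteration 4:
  f(1.319079) = 0.000005
  f'(1.319079) = 1.101817
  x_4 = 1.319079 - 0.000005/1.101817 = 1.319074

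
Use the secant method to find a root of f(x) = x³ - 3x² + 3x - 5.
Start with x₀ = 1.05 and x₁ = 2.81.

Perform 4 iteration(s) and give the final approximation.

f(x) = x³ - 3x² + 3x - 5
x₀ = 1.05, x₁ = 2.81

Secant formula: x_{n+1} = x_n - f(x_n)(x_n - x_{n-1})/(f(x_n) - f(x_{n-1}))

Iteration 1:
  f(1.050000) = -3.999875
  f(2.810000) = 1.929741
  x_2 = 2.810000 - 1.929741×(2.810000 - 1.050000)/(1.929741 - (-3.999875))
       = 2.237224
Iteration 2:
  f(2.810000) = 1.929741
  f(2.237224) = -2.106154
  x_3 = 2.237224 - (-2.106154)×(2.237224 - 2.810000)/(-2.106154 - 1.929741)
       = 2.536130
Iteration 3:
  f(2.237224) = -2.106154
  f(2.536130) = -0.375200
  x_4 = 2.536130 - (-0.375200)×(2.536130 - 2.237224)/(-0.375200 - (-2.106154))
       = 2.600921
Iteration 4:
  f(2.536130) = -0.375200
  f(2.600921) = 0.103076
  x_5 = 2.600921 - 0.103076×(2.600921 - 2.536130)/(0.103076 - (-0.375200))
       = 2.586957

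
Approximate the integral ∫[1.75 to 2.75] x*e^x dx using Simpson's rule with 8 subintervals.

f(x) = x*e^x
a = 1.75, b = 2.75, n = 8
h = (b - a)/n = 0.125000

Simpson's rule: (h/3)[f(x₀) + 4f(x₁) + 2f(x₂) + ... + f(xₙ)]

x_0 = 1.7500, f(x_0) = 10.070555, coefficient = 1
x_1 = 1.8750, f(x_1) = 12.226536, coefficient = 4
x_2 = 2.0000, f(x_2) = 14.778112, coefficient = 2
x_3 = 2.1250, f(x_3) = 17.792407, coefficient = 4
x_4 = 2.2500, f(x_4) = 21.347406, coefficient = 2
x_5 = 2.3750, f(x_5) = 25.533656, coefficient = 4
x_6 = 2.5000, f(x_6) = 30.456235, coefficient = 2
x_7 = 2.6250, f(x_7) = 36.237007, coefficient = 4
x_8 = 2.7500, f(x_8) = 43.017238, coefficient = 1

I ≈ (0.125000/3) × 553.409724 = 23.058739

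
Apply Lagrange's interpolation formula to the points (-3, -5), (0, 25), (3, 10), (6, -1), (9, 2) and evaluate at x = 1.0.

Lagrange interpolation formula:
P(x) = Σ yᵢ × Lᵢ(x)
where Lᵢ(x) = Π_{j≠i} (x - xⱼ)/(xᵢ - xⱼ)

L_0(1.0) = (1.0 - 0)/(-3 - 0) × (1.0 - 3)/(-3 - 3) × (1.0 - 6)/(-3 - 6) × (1.0 - 9)/(-3 - 9) = -0.041152
L_1(1.0) = (1.0 - (-3))/(0 - (-3)) × (1.0 - 3)/(0 - 3) × (1.0 - 6)/(0 - 6) × (1.0 - 9)/(0 - 9) = 0.658436
L_2(1.0) = (1.0 - (-3))/(3 - (-3)) × (1.0 - 0)/(3 - 0) × (1.0 - 6)/(3 - 6) × (1.0 - 9)/(3 - 9) = 0.493827
L_3(1.0) = (1.0 - (-3))/(6 - (-3)) × (1.0 - 0)/(6 - 0) × (1.0 - 3)/(6 - 3) × (1.0 - 9)/(6 - 9) = -0.131687
L_4(1.0) = (1.0 - (-3))/(9 - (-3)) × (1.0 - 0)/(9 - 0) × (1.0 - 3)/(9 - 3) × (1.0 - 6)/(9 - 6) = 0.020576

P(1.0) = (-5)×L_0(1.0) + 25×L_1(1.0) + 10×L_2(1.0) + (-1)×L_3(1.0) + 2×L_4(1.0)
P(1.0) = 21.777778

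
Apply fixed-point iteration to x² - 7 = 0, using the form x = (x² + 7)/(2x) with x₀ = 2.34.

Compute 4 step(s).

Equation: x² - 7 = 0
Fixed-point form: x = (x² + 7)/(2x)
x₀ = 2.34

x_1 = g(2.340000) = 2.665726
x_2 = g(2.665726) = 2.645826
x_3 = g(2.645826) = 2.645751
x_4 = g(2.645751) = 2.645751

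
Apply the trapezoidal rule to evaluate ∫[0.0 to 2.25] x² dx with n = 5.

f(x) = x²
a = 0.0, b = 2.25, n = 5
h = (b - a)/n = 0.450000

Trapezoidal rule: (h/2)[f(x₀) + 2f(x₁) + 2f(x₂) + ... + f(xₙ)]

x_0 = 0.0000, f(x_0) = 0.000000, coefficient = 1
x_1 = 0.4500, f(x_1) = 0.202500, coefficient = 2
x_2 = 0.9000, f(x_2) = 0.810000, coefficient = 2
x_3 = 1.3500, f(x_3) = 1.822500, coefficient = 2
x_4 = 1.8000, f(x_4) = 3.240000, coefficient = 2
x_5 = 2.2500, f(x_5) = 5.062500, coefficient = 1

I ≈ (0.450000/2) × 17.212500 = 3.872813
Exact value: 3.796875
Error: 0.075938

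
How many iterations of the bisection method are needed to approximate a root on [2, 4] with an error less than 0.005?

We need (b-a)/2^n ≤ 0.005
(4 - 2)/2^n ≤ 0.005
2/2^n ≤ 0.005
2^n ≥ 400
n ≥ log₂(400) = 8.64
n ≥ 9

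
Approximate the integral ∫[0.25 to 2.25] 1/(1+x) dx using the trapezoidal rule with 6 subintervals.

f(x) = 1/(1+x)
a = 0.25, b = 2.25, n = 6
h = (b - a)/n = 0.333333

Trapezoidal rule: (h/2)[f(x₀) + 2f(x₁) + 2f(x₂) + ... + f(xₙ)]

x_0 = 0.2500, f(x_0) = 0.800000, coefficient = 1
x_1 = 0.5833, f(x_1) = 0.631579, coefficient = 2
x_2 = 0.9167, f(x_2) = 0.521739, coefficient = 2
x_3 = 1.2500, f(x_3) = 0.444444, coefficient = 2
x_4 = 1.5833, f(x_4) = 0.387097, coefficient = 2
x_5 = 1.9167, f(x_5) = 0.342857, coefficient = 2
x_6 = 2.2500, f(x_6) = 0.307692, coefficient = 1

I ≈ (0.333333/2) × 5.763125 = 0.960521
Exact value: 0.955511
Error: 0.005009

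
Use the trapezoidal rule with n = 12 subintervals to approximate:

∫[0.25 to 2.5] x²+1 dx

f(x) = x²+1
a = 0.25, b = 2.5, n = 12
h = (b - a)/n = 0.187500

Trapezoidal rule: (h/2)[f(x₀) + 2f(x₁) + 2f(x₂) + ... + f(xₙ)]

x_0 = 0.2500, f(x_0) = 1.062500, coefficient = 1
x_1 = 0.4375, f(x_1) = 1.191406, coefficient = 2
x_2 = 0.6250, f(x_2) = 1.390625, coefficient = 2
x_3 = 0.8125, f(x_3) = 1.660156, coefficient = 2
x_4 = 1.0000, f(x_4) = 2.000000, coefficient = 2
x_5 = 1.1875, f(x_5) = 2.410156, coefficient = 2
x_6 = 1.3750, f(x_6) = 2.890625, coefficient = 2
x_7 = 1.5625, f(x_7) = 3.441406, coefficient = 2
x_8 = 1.7500, f(x_8) = 4.062500, coefficient = 2
x_9 = 1.9375, f(x_9) = 4.753906, coefficient = 2
x_10 = 2.1250, f(x_10) = 5.515625, coefficient = 2
x_11 = 2.3125, f(x_11) = 6.347656, coefficient = 2
x_12 = 2.5000, f(x_12) = 7.250000, coefficient = 1

I ≈ (0.187500/2) × 79.640625 = 7.466309
Exact value: 7.453125
Error: 0.013184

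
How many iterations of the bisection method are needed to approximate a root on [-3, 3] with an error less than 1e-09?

We need (b-a)/2^n ≤ 1e-09
(3 - (-3))/2^n ≤ 1e-09
6/2^n ≤ 1e-09
2^n ≥ 6000000000
n ≥ log₂(6000000000) = 32.48
n ≥ 33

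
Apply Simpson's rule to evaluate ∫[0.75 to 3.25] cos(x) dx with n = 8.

f(x) = cos(x)
a = 0.75, b = 3.25, n = 8
h = (b - a)/n = 0.312500

Simpson's rule: (h/3)[f(x₀) + 4f(x₁) + 2f(x₂) + ... + f(xₙ)]

x_0 = 0.7500, f(x_0) = 0.731689, coefficient = 1
x_1 = 1.0625, f(x_1) = 0.486690, coefficient = 4
x_2 = 1.3750, f(x_2) = 0.194548, coefficient = 2
x_3 = 1.6875, f(x_3) = -0.116439, coefficient = 4
x_4 = 2.0000, f(x_4) = -0.416147, coefficient = 2
x_5 = 2.3125, f(x_5) = -0.675545, coefficient = 4
x_6 = 2.6250, f(x_6) = -0.869507, coefficient = 2
x_7 = 2.9375, f(x_7) = -0.979245, coefficient = 4
x_8 = 3.2500, f(x_8) = -0.994130, coefficient = 1

I ≈ (0.312500/3) × -7.582812 = -0.789876
Exact value: -0.789834
Error: 0.000042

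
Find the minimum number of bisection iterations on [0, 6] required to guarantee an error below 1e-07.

We need (b-a)/2^n ≤ 1e-07
(6 - 0)/2^n ≤ 1e-07
6/2^n ≤ 1e-07
2^n ≥ 60000000
n ≥ log₂(60000000) = 25.84
n ≥ 26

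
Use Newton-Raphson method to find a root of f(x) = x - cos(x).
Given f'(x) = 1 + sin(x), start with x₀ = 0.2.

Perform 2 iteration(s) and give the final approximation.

f(x) = x - cos(x)
f'(x) = 1 + sin(x)
x₀ = 0.2

Newton-Raphson formula: x_{n+1} = x_n - f(x_n)/f'(x_n)

Iteration 1:
  f(0.200000) = -0.780067
  f'(0.200000) = 1.198669
  x_1 = 0.200000 - (-0.780067)/1.198669 = 0.850777
Iteration 2:
  f(0.850777) = 0.191378
  f'(0.850777) = 1.751793
  x_2 = 0.850777 - 0.191378/1.751793 = 0.741530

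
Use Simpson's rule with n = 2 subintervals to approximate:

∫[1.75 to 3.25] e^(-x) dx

f(x) = e^(-x)
a = 1.75, b = 3.25, n = 2
h = (b - a)/n = 0.750000

Simpson's rule: (h/3)[f(x₀) + 4f(x₁) + 2f(x₂) + ... + f(xₙ)]

x_0 = 1.7500, f(x_0) = 0.173774, coefficient = 1
x_1 = 2.5000, f(x_1) = 0.082085, coefficient = 4
x_2 = 3.2500, f(x_2) = 0.038774, coefficient = 1

I ≈ (0.750000/3) × 0.540888 = 0.135222
Exact value: 0.135000
Error: 0.000222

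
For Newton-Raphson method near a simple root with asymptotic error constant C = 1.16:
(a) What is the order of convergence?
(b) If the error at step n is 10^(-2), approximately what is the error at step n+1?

(a) Newton-Raphson has quadratic (order 2) convergence near simple roots.
    This means |e_{n+1}| ≈ C|e_n|².

(b) With |e_n| = 10^(-2) and C = 1.16:
    |e_{n+1}| ≈ 1.16 × (10^(-2))² = 1.16 × 10^(-4)

(a) 2 (quadratic); (b) |e_{n+1}| ≈ 1.160e-04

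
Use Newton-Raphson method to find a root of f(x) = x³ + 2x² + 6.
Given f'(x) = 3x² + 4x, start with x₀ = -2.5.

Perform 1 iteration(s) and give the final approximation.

f(x) = x³ + 2x² + 6
f'(x) = 3x² + 4x
x₀ = -2.5

Newton-Raphson formula: x_{n+1} = x_n - f(x_n)/f'(x_n)

Iteration 1:
  f(-2.500000) = 2.875000
  f'(-2.500000) = 8.750000
  x_1 = -2.500000 - 2.875000/8.750000 = -2.828571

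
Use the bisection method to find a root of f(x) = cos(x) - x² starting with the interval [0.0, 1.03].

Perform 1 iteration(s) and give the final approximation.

f(x) = cos(x) - x²
Initial interval: [0.0, 1.03]

Iteration 1:
  c_1 = (0.000000 + 1.030000)/2 = 0.515000
  f(c_1) = f(0.515000) = 0.605068
  f(a) × f(c) ≥ 0, new interval: [0.515000, 1.030000]

After 1 iteration(s), the approximation is c_1 = 0.515000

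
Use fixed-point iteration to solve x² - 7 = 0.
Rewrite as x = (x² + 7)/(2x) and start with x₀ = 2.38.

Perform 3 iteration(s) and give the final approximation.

Equation: x² - 7 = 0
Fixed-point form: x = (x² + 7)/(2x)
x₀ = 2.38

x_1 = g(2.380000) = 2.660588
x_2 = g(2.660588) = 2.645793
x_3 = g(2.645793) = 2.645751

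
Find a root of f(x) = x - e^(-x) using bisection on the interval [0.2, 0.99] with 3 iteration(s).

f(x) = x - e^(-x)
Initial interval: [0.2, 0.99]

Iteration 1:
  c_1 = (0.200000 + 0.990000)/2 = 0.595000
  f(c_1) = f(0.595000) = 0.043437
  f(a) × f(c) < 0, new interval: [0.200000, 0.595000]
Iteration 2:
  c_2 = (0.200000 + 0.595000)/2 = 0.397500
  f(c_2) = f(0.397500) = -0.274498
  f(a) × f(c) ≥ 0, new interval: [0.397500, 0.595000]
Iteration 3:
  c_3 = (0.397500 + 0.595000)/2 = 0.496250
  f(c_3) = f(0.496250) = -0.112559
  f(a) × f(c) ≥ 0, new interval: [0.496250, 0.595000]

After 3 iteration(s), the approximation is c_3 = 0.496250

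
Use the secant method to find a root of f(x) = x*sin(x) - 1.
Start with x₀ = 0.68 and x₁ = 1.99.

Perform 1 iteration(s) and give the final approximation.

f(x) = x*sin(x) - 1
x₀ = 0.68, x₁ = 1.99

Secant formula: x_{n+1} = x_n - f(x_n)(x_n - x_{n-1})/(f(x_n) - f(x_{n-1}))

Iteration 1:
  f(0.680000) = -0.572421
  f(1.990000) = 0.817693
  x_2 = 1.990000 - 0.817693×(1.990000 - 0.680000)/(0.817693 - (-0.572421))
       = 1.219432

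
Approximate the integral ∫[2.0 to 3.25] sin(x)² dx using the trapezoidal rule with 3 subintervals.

f(x) = sin(x)²
a = 2.0, b = 3.25, n = 3
h = (b - a)/n = 0.416667

Trapezoidal rule: (h/2)[f(x₀) + 2f(x₁) + 2f(x₂) + ... + f(xₙ)]

x_0 = 2.0000, f(x_0) = 0.826822, coefficient = 1
x_1 = 2.4167, f(x_1) = 0.439675, coefficient = 2
x_2 = 2.8333, f(x_2) = 0.092052, coefficient = 2
x_3 = 3.2500, f(x_3) = 0.011706, coefficient = 1

I ≈ (0.416667/2) × 1.901982 = 0.396246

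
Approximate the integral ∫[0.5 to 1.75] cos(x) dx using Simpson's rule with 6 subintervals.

f(x) = cos(x)
a = 0.5, b = 1.75, n = 6
h = (b - a)/n = 0.208333

Simpson's rule: (h/3)[f(x₀) + 4f(x₁) + 2f(x₂) + ... + f(xₙ)]

x_0 = 0.5000, f(x_0) = 0.877583, coefficient = 1
x_1 = 0.7083, f(x_1) = 0.759447, coefficient = 4
x_2 = 0.9167, f(x_2) = 0.608469, coefficient = 2
x_3 = 1.1250, f(x_3) = 0.431177, coefficient = 4
x_4 = 1.3333, f(x_4) = 0.235238, coefficient = 2
x_5 = 1.5417, f(x_5) = 0.029126, coefficient = 4
x_6 = 1.7500, f(x_6) = -0.178246, coefficient = 1

I ≈ (0.208333/3) × 7.265746 = 0.504566
Exact value: 0.504560
Error: 0.000005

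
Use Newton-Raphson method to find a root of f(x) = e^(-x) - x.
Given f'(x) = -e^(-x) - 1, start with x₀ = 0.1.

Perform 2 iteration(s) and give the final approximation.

f(x) = e^(-x) - x
f'(x) = -e^(-x) - 1
x₀ = 0.1

Newton-Raphson formula: x_{n+1} = x_n - f(x_n)/f'(x_n)

Iteration 1:
  f(0.100000) = 0.804837
  f'(0.100000) = -1.904837
  x_1 = 0.100000 - 0.804837/(-1.904837) = 0.522523
Iteration 2:
  f(0.522523) = 0.070500
  f'(0.522523) = -1.593023
  x_2 = 0.522523 - 0.070500/(-1.593023) = 0.566778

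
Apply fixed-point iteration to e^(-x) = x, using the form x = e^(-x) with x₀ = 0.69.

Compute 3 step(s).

Equation: e^(-x) = x
Fixed-point form: x = e^(-x)
x₀ = 0.69

x_1 = g(0.690000) = 0.501576
x_2 = g(0.501576) = 0.605575
x_3 = g(0.605575) = 0.545760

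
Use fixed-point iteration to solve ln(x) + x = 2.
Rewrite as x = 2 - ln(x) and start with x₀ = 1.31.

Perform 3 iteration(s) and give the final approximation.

Equation: ln(x) + x = 2
Fixed-point form: x = 2 - ln(x)
x₀ = 1.31

x_1 = g(1.310000) = 1.729973
x_2 = g(1.729973) = 1.451894
x_3 = g(1.451894) = 1.627131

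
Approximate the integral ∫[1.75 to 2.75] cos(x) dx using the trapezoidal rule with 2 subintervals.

f(x) = cos(x)
a = 1.75, b = 2.75, n = 2
h = (b - a)/n = 0.500000

Trapezoidal rule: (h/2)[f(x₀) + 2f(x₁) + 2f(x₂) + ... + f(xₙ)]

x_0 = 1.7500, f(x_0) = -0.178246, coefficient = 1
x_1 = 2.2500, f(x_1) = -0.628174, coefficient = 2
x_2 = 2.7500, f(x_2) = -0.924302, coefficient = 1

I ≈ (0.500000/2) × -2.358896 = -0.589724
Exact value: -0.602325
Error: 0.012601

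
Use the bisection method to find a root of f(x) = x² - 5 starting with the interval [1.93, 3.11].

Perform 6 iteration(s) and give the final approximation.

f(x) = x² - 5
Initial interval: [1.93, 3.11]

Iteration 1:
  c_1 = (1.930000 + 3.110000)/2 = 2.520000
  f(c_1) = f(2.520000) = 1.350400
  f(a) × f(c) < 0, new interval: [1.930000, 2.520000]
Iteration 2:
  c_2 = (1.930000 + 2.520000)/2 = 2.225000
  f(c_2) = f(2.225000) = -0.049375
  f(a) × f(c) ≥ 0, new interval: [2.225000, 2.520000]
Iteration 3:
  c_3 = (2.225000 + 2.520000)/2 = 2.372500
  f(c_3) = f(2.372500) = 0.628756
  f(a) × f(c) < 0, new interval: [2.225000, 2.372500]
Iteration 4:
  c_4 = (2.225000 + 2.372500)/2 = 2.298750
  f(c_4) = f(2.298750) = 0.284252
  f(a) × f(c) < 0, new interval: [2.225000, 2.298750]
Iteration 5:
  c_5 = (2.225000 + 2.298750)/2 = 2.261875
  f(c_5) = f(2.261875) = 0.116079
  f(a) × f(c) < 0, new interval: [2.225000, 2.261875]
Iteration 6:
  c_6 = (2.225000 + 2.261875)/2 = 2.243437
  f(c_6) = f(2.243437) = 0.033012
  f(a) × f(c) < 0, new interval: [2.225000, 2.243437]

After 6 iteration(s), the approximation is c_6 = 2.243437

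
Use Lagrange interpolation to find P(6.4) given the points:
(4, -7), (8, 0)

Lagrange interpolation formula:
P(x) = Σ yᵢ × Lᵢ(x)
where Lᵢ(x) = Π_{j≠i} (x - xⱼ)/(xᵢ - xⱼ)

L_0(6.4) = (6.4 - 8)/(4 - 8) = 0.400000
L_1(6.4) = (6.4 - 4)/(8 - 4) = 0.600000

P(6.4) = (-7)×L_0(6.4) + 0×L_1(6.4)
P(6.4) = -2.800000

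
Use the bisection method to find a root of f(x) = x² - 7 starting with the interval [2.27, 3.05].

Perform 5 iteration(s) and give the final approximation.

f(x) = x² - 7
Initial interval: [2.27, 3.05]

Iteration 1:
  c_1 = (2.270000 + 3.050000)/2 = 2.660000
  f(c_1) = f(2.660000) = 0.075600
  f(a) × f(c) < 0, new interval: [2.270000, 2.660000]
Iteration 2:
  c_2 = (2.270000 + 2.660000)/2 = 2.465000
  f(c_2) = f(2.465000) = -0.923775
  f(a) × f(c) ≥ 0, new interval: [2.465000, 2.660000]
Iteration 3:
  c_3 = (2.465000 + 2.660000)/2 = 2.562500
  f(c_3) = f(2.562500) = -0.433594
  f(a) × f(c) ≥ 0, new interval: [2.562500, 2.660000]
Iteration 4:
  c_4 = (2.562500 + 2.660000)/2 = 2.611250
  f(c_4) = f(2.611250) = -0.181373
  f(a) × f(c) ≥ 0, new interval: [2.611250, 2.660000]
Iteration 5:
  c_5 = (2.611250 + 2.660000)/2 = 2.635625
  f(c_5) = f(2.635625) = -0.053481
  f(a) × f(c) ≥ 0, new interval: [2.635625, 2.660000]

After 5 iteration(s), the approximation is c_5 = 2.635625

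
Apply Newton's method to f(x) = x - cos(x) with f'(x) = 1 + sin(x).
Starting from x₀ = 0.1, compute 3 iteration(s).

f(x) = x - cos(x)
f'(x) = 1 + sin(x)
x₀ = 0.1

Newton-Raphson formula: x_{n+1} = x_n - f(x_n)/f'(x_n)

Iteration 1:
  f(0.100000) = -0.895004
  f'(0.100000) = 1.099833
  x_1 = 0.100000 - (-0.895004)/1.099833 = 0.913763
Iteration 2:
  f(0.913763) = 0.302993
  f'(0.913763) = 1.791808
  x_2 = 0.913763 - 0.302993/1.791808 = 0.744664
Iteration 3:
  f(0.744664) = 0.009349
  f'(0.744664) = 1.677725
  x_3 = 0.744664 - 0.009349/1.677725 = 0.739092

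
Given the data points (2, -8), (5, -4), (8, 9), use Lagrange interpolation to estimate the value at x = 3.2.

Lagrange interpolation formula:
P(x) = Σ yᵢ × Lᵢ(x)
where Lᵢ(x) = Π_{j≠i} (x - xⱼ)/(xᵢ - xⱼ)

L_0(3.2) = (3.2 - 5)/(2 - 5) × (3.2 - 8)/(2 - 8) = 0.480000
L_1(3.2) = (3.2 - 2)/(5 - 2) × (3.2 - 8)/(5 - 8) = 0.640000
L_2(3.2) = (3.2 - 2)/(8 - 2) × (3.2 - 5)/(8 - 5) = -0.120000

P(3.2) = (-8)×L_0(3.2) + (-4)×L_1(3.2) + 9×L_2(3.2)
P(3.2) = -7.480000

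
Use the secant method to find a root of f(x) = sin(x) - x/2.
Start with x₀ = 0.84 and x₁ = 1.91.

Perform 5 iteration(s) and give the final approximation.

f(x) = sin(x) - x/2
x₀ = 0.84, x₁ = 1.91

Secant formula: x_{n+1} = x_n - f(x_n)(x_n - x_{n-1})/(f(x_n) - f(x_{n-1}))

Iteration 1:
  f(0.840000) = 0.324643
  f(1.910000) = -0.011980
  x_2 = 1.910000 - (-0.011980)×(1.910000 - 0.840000)/(-0.011980 - 0.324643)
       = 1.871920
Iteration 2:
  f(1.910000) = -0.011980
  f(1.871920) = 0.019044
  x_3 = 1.871920 - 0.019044×(1.871920 - 1.910000)/(0.019044 - (-0.011980))
       = 1.895295
Iteration 3:
  f(1.871920) = 0.019044
  f(1.895295) = 0.000163
  x_4 = 1.895295 - 0.000163×(1.895295 - 1.871920)/(0.000163 - 0.019044)
       = 1.895497
Iteration 4:
  f(1.895295) = 0.000163
  f(1.895497) = -0.000002
  x_5 = 1.895497 - (-0.000002)×(1.895497 - 1.895295)/(-0.000002 - 0.000163)
       = 1.895494
Iteration 5:
  f(1.895497) = -0.000002
  f(1.895494) = 0.000000
  x_6 = 1.895494 - 0.000000×(1.895494 - 1.895497)/(0.000000 - (-0.000002))
       = 1.895494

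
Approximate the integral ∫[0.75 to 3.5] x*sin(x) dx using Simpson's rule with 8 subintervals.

f(x) = x*sin(x)
a = 0.75, b = 3.5, n = 8
h = (b - a)/n = 0.343750

Simpson's rule: (h/3)[f(x₀) + 4f(x₁) + 2f(x₂) + ... + f(xₙ)]

x_0 = 0.7500, f(x_0) = 0.511229, coefficient = 1
x_1 = 1.0938, f(x_1) = 0.971638, coefficient = 4
x_2 = 1.4375, f(x_2) = 1.424748, coefficient = 2
x_3 = 1.7812, f(x_3) = 1.741949, coefficient = 4
x_4 = 2.1250, f(x_4) = 1.806930, coefficient = 2
x_5 = 2.4688, f(x_5) = 1.538554, coefficient = 4
x_6 = 2.8125, f(x_6) = 0.908956, coefficient = 2
x_7 = 3.1562, f(x_7) = -0.046261, coefficient = 4
x_8 = 3.5000, f(x_8) = -1.227741, coefficient = 1

I ≈ (0.343750/3) × 24.388277 = 2.794490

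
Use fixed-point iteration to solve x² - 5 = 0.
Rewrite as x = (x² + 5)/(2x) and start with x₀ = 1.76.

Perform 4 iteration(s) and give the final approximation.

Equation: x² - 5 = 0
Fixed-point form: x = (x² + 5)/(2x)
x₀ = 1.76

x_1 = g(1.760000) = 2.300455
x_2 = g(2.300455) = 2.236969
x_3 = g(2.236969) = 2.236068
x_4 = g(2.236068) = 2.236068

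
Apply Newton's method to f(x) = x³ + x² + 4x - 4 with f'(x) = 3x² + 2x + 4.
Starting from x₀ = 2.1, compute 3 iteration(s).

f(x) = x³ + x² + 4x - 4
f'(x) = 3x² + 2x + 4
x₀ = 2.1

Newton-Raphson formula: x_{n+1} = x_n - f(x_n)/f'(x_n)

Iteration 1:
  f(2.100000) = 18.071000
  f'(2.100000) = 21.430000
  x_1 = 2.100000 - 18.071000/21.430000 = 1.256743
Iteration 2:
  f(1.256743) = 4.591277
  f'(1.256743) = 11.251694
  x_2 = 1.256743 - 4.591277/11.251694 = 0.848691
Iteration 3:
  f(0.848691) = 0.726331
  f'(0.848691) = 7.858210
  x_3 = 0.848691 - 0.726331/7.858210 = 0.756261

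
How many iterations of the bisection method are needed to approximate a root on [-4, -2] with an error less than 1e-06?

We need (b-a)/2^n ≤ 1e-06
(-2 - (-4))/2^n ≤ 1e-06
2/2^n ≤ 1e-06
2^n ≥ 2000000
n ≥ log₂(2000000) = 20.93
n ≥ 21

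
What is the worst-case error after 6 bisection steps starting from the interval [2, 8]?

Bisection error bound: |error| ≤ (b-a)/2^n
|error| ≤ (8 - 2)/2^6 = 6/2^6
|error| ≤ 0.0937500000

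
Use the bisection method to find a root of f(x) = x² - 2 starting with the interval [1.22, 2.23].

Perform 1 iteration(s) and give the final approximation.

f(x) = x² - 2
Initial interval: [1.22, 2.23]

Iteration 1:
  c_1 = (1.220000 + 2.230000)/2 = 1.725000
  f(c_1) = f(1.725000) = 0.975625
  f(a) × f(c) < 0, new interval: [1.220000, 1.725000]

After 1 iteration(s), the approximation is c_1 = 1.725000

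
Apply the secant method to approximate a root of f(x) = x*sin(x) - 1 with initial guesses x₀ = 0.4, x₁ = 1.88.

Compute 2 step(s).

f(x) = x*sin(x) - 1
x₀ = 0.4, x₁ = 1.88

Secant formula: x_{n+1} = x_n - f(x_n)(x_n - x_{n-1})/(f(x_n) - f(x_{n-1}))

Iteration 1:
  f(0.400000) = -0.844233
  f(1.880000) = 0.790843
  x_2 = 1.880000 - 0.790843×(1.880000 - 0.400000)/(0.790843 - (-0.844233))
       = 1.164163
Iteration 2:
  f(1.880000) = 0.790843
  f(1.164163) = 0.069234
  x_3 = 1.164163 - 0.069234×(1.164163 - 1.880000)/(0.069234 - 0.790843)
       = 1.095482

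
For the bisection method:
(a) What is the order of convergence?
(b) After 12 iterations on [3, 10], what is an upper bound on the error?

(a) Bisection has linear (order 1) convergence; the error is halved each step.

(b) Error bound = (b-a)/2^n = (10 - 3)/2^{12}
    = 7/2^{12}

(a) 1 (linear); (b) error ≤ 1.71e-03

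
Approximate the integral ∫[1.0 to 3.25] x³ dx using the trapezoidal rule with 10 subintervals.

f(x) = x³
a = 1.0, b = 3.25, n = 10
h = (b - a)/n = 0.225000

Trapezoidal rule: (h/2)[f(x₀) + 2f(x₁) + 2f(x₂) + ... + f(xₙ)]

x_0 = 1.0000, f(x_0) = 1.000000, coefficient = 1
x_1 = 1.2250, f(x_1) = 1.838266, coefficient = 2
x_2 = 1.4500, f(x_2) = 3.048625, coefficient = 2
x_3 = 1.6750, f(x_3) = 4.699422, coefficient = 2
x_4 = 1.9000, f(x_4) = 6.859000, coefficient = 2
x_5 = 2.1250, f(x_5) = 9.595703, coefficient = 2
x_6 = 2.3500, f(x_6) = 12.977875, coefficient = 2
x_7 = 2.5750, f(x_7) = 17.073859, coefficient = 2
x_8 = 2.8000, f(x_8) = 21.952000, coefficient = 2
x_9 = 3.0250, f(x_9) = 27.680641, coefficient = 2
x_10 = 3.2500, f(x_10) = 34.328125, coefficient = 1

I ≈ (0.225000/2) × 246.778906 = 27.762627
Exact value: 27.641602
Error: 0.121025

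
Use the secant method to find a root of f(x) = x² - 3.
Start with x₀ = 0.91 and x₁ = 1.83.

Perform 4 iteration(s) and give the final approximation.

f(x) = x² - 3
x₀ = 0.91, x₁ = 1.83

Secant formula: x_{n+1} = x_n - f(x_n)(x_n - x_{n-1})/(f(x_n) - f(x_{n-1}))

Iteration 1:
  f(0.910000) = -2.171900
  f(1.830000) = 0.348900
  x_2 = 1.830000 - 0.348900×(1.830000 - 0.910000)/(0.348900 - (-2.171900))
       = 1.702664
Iteration 2:
  f(1.830000) = 0.348900
  f(1.702664) = -0.100935
  x_3 = 1.702664 - (-0.100935)×(1.702664 - 1.830000)/(-0.100935 - 0.348900)
       = 1.731236
Iteration 3:
  f(1.702664) = -0.100935
  f(1.731236) = -0.002822
  x_4 = 1.731236 - (-0.002822)×(1.731236 - 1.702664)/(-0.002822 - (-0.100935))
       = 1.732058
Iteration 4:
  f(1.731236) = -0.002822
  f(1.732058) = 0.000024
  x_5 = 1.732058 - 0.000024×(1.732058 - 1.731236)/(0.000024 - (-0.002822))
       = 1.732051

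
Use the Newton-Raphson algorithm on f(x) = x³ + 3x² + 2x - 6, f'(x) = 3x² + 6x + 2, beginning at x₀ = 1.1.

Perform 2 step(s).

f(x) = x³ + 3x² + 2x - 6
f'(x) = 3x² + 6x + 2
x₀ = 1.1

Newton-Raphson formula: x_{n+1} = x_n - f(x_n)/f'(x_n)

Iteration 1:
  f(1.100000) = 1.161000
  f'(1.100000) = 12.230000
  x_1 = 1.100000 - 1.161000/12.230000 = 1.005070
Iteration 2:
  f(1.005070) = 0.055919
  f'(1.005070) = 11.060911
  x_2 = 1.005070 - 0.055919/11.060911 = 1.000014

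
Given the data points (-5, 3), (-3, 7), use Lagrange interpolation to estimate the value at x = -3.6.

Lagrange interpolation formula:
P(x) = Σ yᵢ × Lᵢ(x)
where Lᵢ(x) = Π_{j≠i} (x - xⱼ)/(xᵢ - xⱼ)

L_0(-3.6) = (-3.6 - (-3))/(-5 - (-3)) = 0.300000
L_1(-3.6) = (-3.6 - (-5))/(-3 - (-5)) = 0.700000

P(-3.6) = 3×L_0(-3.6) + 7×L_1(-3.6)
P(-3.6) = 5.800000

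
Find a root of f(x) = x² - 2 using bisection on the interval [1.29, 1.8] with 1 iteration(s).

f(x) = x² - 2
Initial interval: [1.29, 1.8]

Iteration 1:
  c_1 = (1.290000 + 1.800000)/2 = 1.545000
  f(c_1) = f(1.545000) = 0.387025
  f(a) × f(c) < 0, new interval: [1.290000, 1.545000]

After 1 iteration(s), the approximation is c_1 = 1.545000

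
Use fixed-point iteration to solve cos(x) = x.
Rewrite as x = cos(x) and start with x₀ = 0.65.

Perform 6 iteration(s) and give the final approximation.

Equation: cos(x) = x
Fixed-point form: x = cos(x)
x₀ = 0.65

x_1 = g(0.650000) = 0.796084
x_2 = g(0.796084) = 0.699511
x_3 = g(0.699511) = 0.765157
x_4 = g(0.765157) = 0.721273
x_5 = g(0.721273) = 0.750965
x_6 = g(0.750965) = 0.731030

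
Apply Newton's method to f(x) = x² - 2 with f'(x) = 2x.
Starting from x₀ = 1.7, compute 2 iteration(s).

f(x) = x² - 2
f'(x) = 2x
x₀ = 1.7

Newton-Raphson formula: x_{n+1} = x_n - f(x_n)/f'(x_n)

Iteration 1:
  f(1.700000) = 0.890000
  f'(1.700000) = 3.400000
  x_1 = 1.700000 - 0.890000/3.400000 = 1.438235
Iteration 2:
  f(1.438235) = 0.068521
  f'(1.438235) = 2.876471
  x_2 = 1.438235 - 0.068521/2.876471 = 1.414414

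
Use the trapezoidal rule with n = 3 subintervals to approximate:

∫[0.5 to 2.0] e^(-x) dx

f(x) = e^(-x)
a = 0.5, b = 2.0, n = 3
h = (b - a)/n = 0.500000

Trapezoidal rule: (h/2)[f(x₀) + 2f(x₁) + 2f(x₂) + ... + f(xₙ)]

x_0 = 0.5000, f(x_0) = 0.606531, coefficient = 1
x_1 = 1.0000, f(x_1) = 0.367879, coefficient = 2
x_2 = 1.5000, f(x_2) = 0.223130, coefficient = 2
x_3 = 2.0000, f(x_3) = 0.135335, coefficient = 1

I ≈ (0.500000/2) × 1.923885 = 0.480971
Exact value: 0.471195
Error: 0.009776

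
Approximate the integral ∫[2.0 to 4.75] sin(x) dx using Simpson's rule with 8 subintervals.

f(x) = sin(x)
a = 2.0, b = 4.75, n = 8
h = (b - a)/n = 0.343750

Simpson's rule: (h/3)[f(x₀) + 4f(x₁) + 2f(x₂) + ... + f(xₙ)]

x_0 = 2.0000, f(x_0) = 0.909297, coefficient = 1
x_1 = 2.3438, f(x_1) = 0.715851, coefficient = 4
x_2 = 2.6875, f(x_2) = 0.438647, coefficient = 2
x_3 = 3.0312, f(x_3) = 0.110119, coefficient = 4
x_4 = 3.3750, f(x_4) = -0.231294, coefficient = 2
x_5 = 3.7188, f(x_5) = -0.545644, coefficient = 4
x_6 = 4.0625, f(x_6) = -0.796151, coefficient = 2
x_7 = 4.4062, f(x_7) = -0.953504, coefficient = 4
x_8 = 4.7500, f(x_8) = -0.999293, coefficient = 1

I ≈ (0.343750/3) × -3.960303 = -0.453785
Exact value: -0.453749
Error: 0.000036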